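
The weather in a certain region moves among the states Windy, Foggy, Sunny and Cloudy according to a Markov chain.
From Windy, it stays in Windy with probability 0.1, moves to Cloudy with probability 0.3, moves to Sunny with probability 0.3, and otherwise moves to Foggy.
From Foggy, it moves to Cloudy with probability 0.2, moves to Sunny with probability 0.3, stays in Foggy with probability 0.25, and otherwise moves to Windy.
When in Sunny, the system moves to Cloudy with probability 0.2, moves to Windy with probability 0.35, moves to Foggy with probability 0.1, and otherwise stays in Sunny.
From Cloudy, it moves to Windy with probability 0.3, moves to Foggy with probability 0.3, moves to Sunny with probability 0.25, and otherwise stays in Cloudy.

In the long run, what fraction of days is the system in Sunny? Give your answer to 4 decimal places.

Let the stationary distribution be π with π = πP and π_1 + π_2 + π_3 + π_4 = 1.
π_1 = 0.1·π_1 + 0.25·π_2 + 0.35·π_3 + 0.3·π_4
π_2 = 0.3·π_1 + 0.25·π_2 + 0.1·π_3 + 0.3·π_4
π_3 = 0.3·π_1 + 0.3·π_2 + 0.35·π_3 + 0.25·π_4
Solving with the normalization constraint gives π = (0.2532, 0.2277, 0.3045, 0.2146).
So the stationary probability of Sunny is 0.3045.

0.3045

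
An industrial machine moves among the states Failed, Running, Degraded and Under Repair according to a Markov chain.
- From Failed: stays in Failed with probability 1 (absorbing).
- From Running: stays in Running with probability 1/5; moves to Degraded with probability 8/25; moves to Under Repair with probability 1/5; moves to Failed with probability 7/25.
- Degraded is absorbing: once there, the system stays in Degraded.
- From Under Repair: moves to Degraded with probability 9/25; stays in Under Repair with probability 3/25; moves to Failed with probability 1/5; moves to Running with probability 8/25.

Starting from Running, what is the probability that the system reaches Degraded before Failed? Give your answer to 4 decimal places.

Let h(s) be the probability of absorption at Degraded starting from transient state s. Then h(Degraded) = 1 and h(Failed) = 0. By first-step analysis:
h(Running) = 0.28·0 + 0.2·h(Running) + 0.32·1 + 0.2·h(Under Repair)
h(Under Repair) = 0.2·0 + 0.32·h(Running) + 0.36·1 + 0.12·h(Under Repair)
Solving: h(Running) = 0.5525, h(Under Repair) = 0.6100.
Starting from Running, the probability is 0.5525.

0.5525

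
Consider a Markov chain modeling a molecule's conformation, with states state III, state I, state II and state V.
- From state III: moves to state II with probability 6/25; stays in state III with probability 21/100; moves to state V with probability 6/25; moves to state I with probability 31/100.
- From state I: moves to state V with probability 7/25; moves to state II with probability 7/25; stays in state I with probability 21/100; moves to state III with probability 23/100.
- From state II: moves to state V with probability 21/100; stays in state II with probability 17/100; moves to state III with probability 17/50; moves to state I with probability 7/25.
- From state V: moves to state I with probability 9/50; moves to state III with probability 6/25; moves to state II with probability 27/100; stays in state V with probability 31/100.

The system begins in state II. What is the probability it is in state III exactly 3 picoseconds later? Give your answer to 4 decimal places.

Propagate the distribution vector 3 picoseconds from state II.
After 0 picoseconds: (0.0000, 0.0000, 1.0000, 0.0000)
After 1 picosecond: (0.3400, 0.2800, 0.1700, 0.2100)
After 2 picoseconds: (0.2440, 0.2496, 0.2456, 0.2608)
After 3 picoseconds: (0.2547, 0.2438, 0.2406, 0.2609)
P(in state III after 3 picoseconds) = 0.2547

0.2547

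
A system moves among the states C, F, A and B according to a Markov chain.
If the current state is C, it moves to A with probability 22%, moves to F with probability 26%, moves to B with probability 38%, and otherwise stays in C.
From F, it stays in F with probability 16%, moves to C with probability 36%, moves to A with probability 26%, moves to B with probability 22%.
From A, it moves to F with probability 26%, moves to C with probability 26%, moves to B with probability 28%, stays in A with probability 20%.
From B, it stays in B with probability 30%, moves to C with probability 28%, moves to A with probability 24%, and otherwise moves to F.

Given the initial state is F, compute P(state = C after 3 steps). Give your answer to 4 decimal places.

Propagate the distribution vector 3 steps from F.
After 0 steps: (0.0000, 1.0000, 0.0000, 0.0000)
After 1 step: (0.3600, 0.1600, 0.2600, 0.2200)
After 2 steps: (0.2372, 0.2264, 0.2256, 0.3108)
After 3 steps: (0.2604, 0.2125, 0.2308, 0.2964)
P(in C after 3 steps) = 0.2604

0.2604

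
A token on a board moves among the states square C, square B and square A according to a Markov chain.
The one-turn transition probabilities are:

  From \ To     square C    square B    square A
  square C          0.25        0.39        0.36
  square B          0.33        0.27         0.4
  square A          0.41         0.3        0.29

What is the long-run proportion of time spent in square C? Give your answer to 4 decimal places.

Let the stationary distribution be π with π = πP and π_1 + π_2 + π_3 = 1.
π_1 = 0.25·π_1 + 0.33·π_2 + 0.41·π_3
π_2 = 0.39·π_1 + 0.27·π_2 + 0.3·π_3
Solving with the normalization constraint gives π = (0.3314, 0.3202, 0.3484).
So the stationary probability of square C is 0.3314.

0.3314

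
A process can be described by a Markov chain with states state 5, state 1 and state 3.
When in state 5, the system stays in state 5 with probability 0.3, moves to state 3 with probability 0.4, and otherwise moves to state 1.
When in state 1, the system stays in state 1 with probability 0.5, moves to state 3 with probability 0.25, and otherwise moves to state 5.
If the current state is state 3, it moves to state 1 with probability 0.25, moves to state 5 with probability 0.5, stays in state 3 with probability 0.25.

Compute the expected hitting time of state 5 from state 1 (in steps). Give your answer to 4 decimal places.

3.2000

Let t(s) be the expected number of steps to first reach state 5 from state s, with t(state 5) = 0. Conditioning on the first step:
t(state 1) = 1 + 0.5·t(state 1) + 0.25·t(state 3)
t(state 3) = 1 + 0.25·t(state 1) + 0.25·t(state 3)
Solving: t(state 1) = 3.2000, t(state 3) = 2.4000.
Expected steps from state 1 to state 5: 3.2000.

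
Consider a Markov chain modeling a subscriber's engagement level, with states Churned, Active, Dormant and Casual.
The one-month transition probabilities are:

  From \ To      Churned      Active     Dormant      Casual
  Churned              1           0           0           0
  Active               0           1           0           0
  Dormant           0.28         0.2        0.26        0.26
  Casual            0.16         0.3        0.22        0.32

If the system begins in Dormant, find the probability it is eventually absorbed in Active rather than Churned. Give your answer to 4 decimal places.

0.4798

Let h(s) be the probability of absorption at Active starting from transient state s. Then h(Active) = 1 and h(Churned) = 0. By first-step analysis:
h(Dormant) = 0.28·0 + 0.2·1 + 0.26·h(Dormant) + 0.26·h(Casual)
h(Casual) = 0.16·0 + 0.3·1 + 0.22·h(Dormant) + 0.32·h(Casual)
Solving: h(Dormant) = 0.4798, h(Casual) = 0.5964.
Starting from Dormant, the probability is 0.4798.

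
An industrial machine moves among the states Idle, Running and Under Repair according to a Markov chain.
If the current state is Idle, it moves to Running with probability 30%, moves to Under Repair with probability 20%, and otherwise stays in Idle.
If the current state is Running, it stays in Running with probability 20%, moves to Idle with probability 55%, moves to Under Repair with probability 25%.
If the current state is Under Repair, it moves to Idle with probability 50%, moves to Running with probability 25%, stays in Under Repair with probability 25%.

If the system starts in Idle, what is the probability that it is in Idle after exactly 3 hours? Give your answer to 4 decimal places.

0.5130

Propagate the distribution vector 3 hours from Idle.
After 0 hours: (1.0000, 0.0000, 0.0000)
After 1 hour: (0.5000, 0.3000, 0.2000)
After 2 hours: (0.5150, 0.2600, 0.2250)
After 3 hours: (0.5130, 0.2628, 0.2243)
P(in Idle after 3 hours) = 0.5130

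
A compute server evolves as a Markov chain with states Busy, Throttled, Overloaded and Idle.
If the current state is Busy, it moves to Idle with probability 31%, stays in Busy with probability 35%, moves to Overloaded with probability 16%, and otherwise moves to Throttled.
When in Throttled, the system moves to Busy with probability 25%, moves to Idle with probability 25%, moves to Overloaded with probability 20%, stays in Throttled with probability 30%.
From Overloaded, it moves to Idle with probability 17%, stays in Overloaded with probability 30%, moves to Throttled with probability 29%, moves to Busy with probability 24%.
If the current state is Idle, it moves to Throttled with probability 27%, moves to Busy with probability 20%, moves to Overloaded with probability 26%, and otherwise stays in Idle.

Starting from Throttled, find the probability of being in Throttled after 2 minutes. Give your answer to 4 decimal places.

0.2605

Propagate the distribution vector 2 minutes from Throttled.
After 0 minutes: (0.0000, 1.0000, 0.0000, 0.0000)
After 1 minute: (0.2500, 0.3000, 0.2000, 0.2500)
After 2 minutes: (0.2605, 0.2605, 0.2250, 0.2540)
P(in Throttled after 2 minutes) = 0.2605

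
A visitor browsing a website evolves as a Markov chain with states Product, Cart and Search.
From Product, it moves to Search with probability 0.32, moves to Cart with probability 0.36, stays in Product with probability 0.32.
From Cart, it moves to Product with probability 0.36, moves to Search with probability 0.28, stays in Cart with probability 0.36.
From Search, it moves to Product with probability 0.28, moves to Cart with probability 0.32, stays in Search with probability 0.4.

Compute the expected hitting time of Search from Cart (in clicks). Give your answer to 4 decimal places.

3.4031

Let t(s) be the expected number of clicks to first reach Search from state s, with t(Search) = 0. Conditioning on the first click:
t(Product) = 1 + 0.32·t(Product) + 0.36·t(Cart)
t(Cart) = 1 + 0.36·t(Product) + 0.36·t(Cart)
Solving: t(Product) = 3.2723, t(Cart) = 3.4031.
Expected clicks from Cart to Search: 3.4031.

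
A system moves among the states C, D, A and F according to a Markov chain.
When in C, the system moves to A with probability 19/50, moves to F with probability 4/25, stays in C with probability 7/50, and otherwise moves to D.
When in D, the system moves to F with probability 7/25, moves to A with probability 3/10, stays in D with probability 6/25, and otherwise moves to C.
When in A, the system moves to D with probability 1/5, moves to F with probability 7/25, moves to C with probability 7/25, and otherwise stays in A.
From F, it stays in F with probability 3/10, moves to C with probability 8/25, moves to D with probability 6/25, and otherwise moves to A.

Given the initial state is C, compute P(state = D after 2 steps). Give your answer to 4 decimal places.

0.2360

Propagate the distribution vector 2 steps from C.
After 0 steps: (1.0000, 0.0000, 0.0000, 0.0000)
After 1 step: (0.1400, 0.3200, 0.3800, 0.1600)
After 2 steps: (0.2348, 0.2360, 0.2628, 0.2664)
P(in D after 2 steps) = 0.2360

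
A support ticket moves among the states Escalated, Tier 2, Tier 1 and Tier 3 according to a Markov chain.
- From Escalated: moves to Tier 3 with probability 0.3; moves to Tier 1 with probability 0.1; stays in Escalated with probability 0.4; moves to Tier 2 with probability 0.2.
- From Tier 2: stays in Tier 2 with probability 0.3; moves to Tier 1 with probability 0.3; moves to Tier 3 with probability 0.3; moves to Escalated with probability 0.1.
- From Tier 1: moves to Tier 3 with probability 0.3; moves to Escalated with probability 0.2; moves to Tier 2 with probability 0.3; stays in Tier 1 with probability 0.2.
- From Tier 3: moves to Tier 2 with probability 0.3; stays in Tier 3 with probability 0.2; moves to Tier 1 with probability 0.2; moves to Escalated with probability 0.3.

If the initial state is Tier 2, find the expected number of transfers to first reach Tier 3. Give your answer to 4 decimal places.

3.3333

Let t(s) be the expected number of transfers to first reach Tier 3 from state s, with t(Tier 3) = 0. Conditioning on the first transfer:
t(Escalated) = 1 + 0.4·t(Escalated) + 0.2·t(Tier 2) + 0.1·t(Tier 1)
t(Tier 2) = 1 + 0.1·t(Escalated) + 0.3·t(Tier 2) + 0.3·t(Tier 1)
t(Tier 1) = 1 + 0.2·t(Escalated) + 0.3·t(Tier 2) + 0.2·t(Tier 1)
Solving: t(Escalated) = 3.3333, t(Tier 2) = 3.3333, t(Tier 1) = 3.3333.
Expected transfers from Tier 2 to Tier 3: 3.3333.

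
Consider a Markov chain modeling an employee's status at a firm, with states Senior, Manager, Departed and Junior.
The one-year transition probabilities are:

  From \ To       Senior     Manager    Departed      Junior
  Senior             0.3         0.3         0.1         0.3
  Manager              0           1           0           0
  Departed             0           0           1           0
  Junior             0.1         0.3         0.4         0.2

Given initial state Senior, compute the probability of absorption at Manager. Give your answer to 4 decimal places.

0.6226

Let h(s) be the probability of absorption at Manager starting from transient state s. Then h(Manager) = 1 and h(Departed) = 0. By first-step analysis:
h(Senior) = 0.3·h(Senior) + 0.3·1 + 0.1·0 + 0.3·h(Junior)
h(Junior) = 0.1·h(Senior) + 0.3·1 + 0.4·0 + 0.2·h(Junior)
Solving: h(Senior) = 0.6226, h(Junior) = 0.4528.
Starting from Senior, the probability is 0.6226.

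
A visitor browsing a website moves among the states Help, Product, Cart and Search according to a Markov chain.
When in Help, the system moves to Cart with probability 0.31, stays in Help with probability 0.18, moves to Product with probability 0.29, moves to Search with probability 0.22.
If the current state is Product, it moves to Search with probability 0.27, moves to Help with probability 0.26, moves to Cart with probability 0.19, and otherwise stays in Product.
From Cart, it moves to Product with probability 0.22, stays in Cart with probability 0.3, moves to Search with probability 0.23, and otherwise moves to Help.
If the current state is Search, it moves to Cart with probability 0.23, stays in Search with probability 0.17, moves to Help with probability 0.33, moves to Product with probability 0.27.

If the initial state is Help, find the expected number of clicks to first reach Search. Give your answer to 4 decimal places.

4.2345

Let t(s) be the expected number of clicks to first reach Search from state s, with t(Search) = 0. Conditioning on the first click:
t(Help) = 1 + 0.18·t(Help) + 0.29·t(Product) + 0.31·t(Cart)
t(Product) = 1 + 0.26·t(Help) + 0.28·t(Product) + 0.19·t(Cart)
t(Cart) = 1 + 0.25·t(Help) + 0.22·t(Product) + 0.3·t(Cart)
Solving: t(Help) = 4.2345, t(Product) = 4.0282, t(Cart) = 4.2069.
Expected clicks from Help to Search: 4.2345.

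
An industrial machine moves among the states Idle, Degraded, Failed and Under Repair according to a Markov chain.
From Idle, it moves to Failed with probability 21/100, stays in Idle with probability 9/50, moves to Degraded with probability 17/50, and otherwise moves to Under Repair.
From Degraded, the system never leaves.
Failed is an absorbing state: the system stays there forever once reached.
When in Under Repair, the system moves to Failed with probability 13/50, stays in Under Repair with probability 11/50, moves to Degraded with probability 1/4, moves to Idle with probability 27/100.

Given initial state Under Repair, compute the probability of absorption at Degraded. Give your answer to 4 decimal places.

Let h(s) be the probability of absorption at Degraded starting from transient state s. Then h(Degraded) = 1 and h(Failed) = 0. By first-step analysis:
h(Idle) = 0.18·h(Idle) + 0.34·1 + 0.21·0 + 0.27·h(Under Repair)
h(Under Repair) = 0.27·h(Idle) + 0.25·1 + 0.26·0 + 0.22·h(Under Repair)
Solving: h(Idle) = 0.5871, h(Under Repair) = 0.5237.
Starting from Under Repair, the probability is 0.5237.

0.5237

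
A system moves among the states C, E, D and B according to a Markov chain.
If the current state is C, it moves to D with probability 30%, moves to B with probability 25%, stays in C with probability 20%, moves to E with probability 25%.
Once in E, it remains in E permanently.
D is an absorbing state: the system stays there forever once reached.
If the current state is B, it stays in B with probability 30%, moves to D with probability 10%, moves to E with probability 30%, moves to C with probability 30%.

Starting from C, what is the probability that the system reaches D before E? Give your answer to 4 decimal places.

Let h(s) be the probability of absorption at D starting from transient state s. Then h(D) = 1 and h(E) = 0. By first-step analysis:
h(C) = 0.2·h(C) + 0.25·0 + 0.3·1 + 0.25·h(B)
h(B) = 0.3·h(C) + 0.3·0 + 0.1·1 + 0.3·h(B)
Solving: h(C) = 0.4845, h(B) = 0.3505.
Starting from C, the probability is 0.4845.

0.4845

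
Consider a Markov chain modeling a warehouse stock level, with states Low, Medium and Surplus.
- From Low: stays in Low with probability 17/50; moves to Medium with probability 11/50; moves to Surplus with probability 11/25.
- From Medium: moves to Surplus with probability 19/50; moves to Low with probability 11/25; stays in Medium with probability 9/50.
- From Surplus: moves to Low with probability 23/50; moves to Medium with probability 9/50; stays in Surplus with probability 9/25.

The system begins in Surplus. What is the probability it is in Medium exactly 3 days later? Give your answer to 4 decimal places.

0.1960

Propagate the distribution vector 3 days from Surplus.
After 0 days: (0.0000, 0.0000, 1.0000)
After 1 day: (0.4600, 0.1800, 0.3600)
After 2 days: (0.4012, 0.1984, 0.4004)
After 3 days: (0.4079, 0.1960, 0.3961)
P(in Medium after 3 days) = 0.1960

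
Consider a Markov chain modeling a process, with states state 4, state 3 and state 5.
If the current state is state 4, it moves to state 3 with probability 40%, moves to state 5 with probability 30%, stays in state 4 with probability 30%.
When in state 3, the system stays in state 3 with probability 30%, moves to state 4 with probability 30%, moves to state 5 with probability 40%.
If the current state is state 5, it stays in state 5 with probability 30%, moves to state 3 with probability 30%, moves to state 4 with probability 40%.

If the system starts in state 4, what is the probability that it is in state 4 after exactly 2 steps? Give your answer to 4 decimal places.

Sum over the intermediate state after 1 step:
P = P(state 4→state 4)·P(state 4→state 4) + P(state 4→state 3)·P(state 3→state 4) + P(state 4→state 5)·P(state 5→state 4)
  = 0.3×0.3 + 0.4×0.3 + 0.3×0.4
  = 0.0900 + 0.1200 + 0.1200 = 0.3300

0.3300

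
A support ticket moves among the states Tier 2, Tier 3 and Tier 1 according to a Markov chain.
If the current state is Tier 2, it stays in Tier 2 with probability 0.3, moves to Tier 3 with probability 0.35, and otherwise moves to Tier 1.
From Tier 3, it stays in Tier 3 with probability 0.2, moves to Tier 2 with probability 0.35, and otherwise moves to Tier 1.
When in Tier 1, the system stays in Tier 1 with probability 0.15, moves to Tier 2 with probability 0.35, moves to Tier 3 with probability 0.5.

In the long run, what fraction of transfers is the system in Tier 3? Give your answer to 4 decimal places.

0.3462

Let the stationary distribution be π with π = πP and π_1 + π_2 + π_3 = 1.
π_1 = 0.3·π_1 + 0.35·π_2 + 0.35·π_3
π_2 = 0.35·π_1 + 0.2·π_2 + 0.5·π_3
Solving with the normalization constraint gives π = (0.3333, 0.3462, 0.3205).
So the stationary probability of Tier 3 is 0.3462.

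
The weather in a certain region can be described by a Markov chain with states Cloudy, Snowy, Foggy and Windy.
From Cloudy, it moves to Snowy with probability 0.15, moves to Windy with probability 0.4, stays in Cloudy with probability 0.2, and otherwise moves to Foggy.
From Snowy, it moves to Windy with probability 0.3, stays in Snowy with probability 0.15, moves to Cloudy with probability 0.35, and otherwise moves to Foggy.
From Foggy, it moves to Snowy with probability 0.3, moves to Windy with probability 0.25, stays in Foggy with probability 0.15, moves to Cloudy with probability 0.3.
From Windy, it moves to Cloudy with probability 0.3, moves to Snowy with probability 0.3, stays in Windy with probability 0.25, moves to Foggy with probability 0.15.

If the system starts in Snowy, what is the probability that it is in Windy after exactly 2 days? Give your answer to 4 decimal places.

0.3100

Propagate the distribution vector 2 days from Snowy.
After 0 days: (0.0000, 1.0000, 0.0000, 0.0000)
After 1 day: (0.3500, 0.1500, 0.2000, 0.3000)
After 2 days: (0.2725, 0.2250, 0.1925, 0.3100)
P(in Windy after 2 days) = 0.3100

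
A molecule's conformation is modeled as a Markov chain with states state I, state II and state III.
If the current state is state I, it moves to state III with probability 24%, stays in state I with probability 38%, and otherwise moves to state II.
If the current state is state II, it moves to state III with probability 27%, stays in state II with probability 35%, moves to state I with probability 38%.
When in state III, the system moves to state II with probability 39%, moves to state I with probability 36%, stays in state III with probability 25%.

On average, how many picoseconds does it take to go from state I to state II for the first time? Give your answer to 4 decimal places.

2.6149

Let t(s) be the expected number of picoseconds to first reach state II from state s, with t(state II) = 0. Conditioning on the first picosecond:
t(state I) = 1 + 0.38·t(state I) + 0.24·t(state III)
t(state III) = 1 + 0.36·t(state I) + 0.25·t(state III)
Solving: t(state I) = 2.6149, t(state III) = 2.5885.
Expected picoseconds from state I to state II: 2.6149.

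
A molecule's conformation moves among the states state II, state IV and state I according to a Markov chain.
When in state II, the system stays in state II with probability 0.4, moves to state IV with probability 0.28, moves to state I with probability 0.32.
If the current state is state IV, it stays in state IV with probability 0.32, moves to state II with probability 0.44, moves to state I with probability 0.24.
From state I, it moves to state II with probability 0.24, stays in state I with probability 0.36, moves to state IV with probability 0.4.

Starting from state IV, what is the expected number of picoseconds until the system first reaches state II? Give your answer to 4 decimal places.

2.5943

Let t(s) be the expected number of picoseconds to first reach state II from state s, with t(state II) = 0. Conditioning on the first picosecond:
t(state IV) = 1 + 0.32·t(state IV) + 0.24·t(state I)
t(state I) = 1 + 0.4·t(state IV) + 0.36·t(state I)
Solving: t(state IV) = 2.5943, t(state I) = 3.1840.
Expected picoseconds from state IV to state II: 2.5943.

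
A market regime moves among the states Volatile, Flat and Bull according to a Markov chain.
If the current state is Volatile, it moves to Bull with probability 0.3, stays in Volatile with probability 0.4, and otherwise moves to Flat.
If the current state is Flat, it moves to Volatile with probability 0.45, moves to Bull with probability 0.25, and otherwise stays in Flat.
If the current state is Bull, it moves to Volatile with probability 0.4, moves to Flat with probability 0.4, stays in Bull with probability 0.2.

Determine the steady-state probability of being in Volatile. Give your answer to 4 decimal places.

0.4163

Let the stationary distribution be π with π = πP and π_1 + π_2 + π_3 = 1.
π_1 = 0.4·π_1 + 0.45·π_2 + 0.4·π_3
π_2 = 0.3·π_1 + 0.3·π_2 + 0.4·π_3
Solving with the normalization constraint gives π = (0.4163, 0.3258, 0.2579).
So the stationary probability of Volatile is 0.4163.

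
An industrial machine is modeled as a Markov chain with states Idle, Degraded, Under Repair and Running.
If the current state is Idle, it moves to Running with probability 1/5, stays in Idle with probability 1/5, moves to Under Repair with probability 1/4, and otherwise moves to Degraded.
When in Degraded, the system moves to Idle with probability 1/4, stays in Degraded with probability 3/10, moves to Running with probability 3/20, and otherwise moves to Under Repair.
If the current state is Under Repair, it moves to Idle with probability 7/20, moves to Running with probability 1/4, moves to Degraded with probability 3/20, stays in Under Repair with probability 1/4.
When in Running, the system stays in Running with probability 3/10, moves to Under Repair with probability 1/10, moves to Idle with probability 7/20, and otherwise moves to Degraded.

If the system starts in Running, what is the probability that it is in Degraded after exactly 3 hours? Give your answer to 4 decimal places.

0.2699

Propagate the distribution vector 3 hours from Running.
After 0 hours: (0.0000, 0.0000, 0.0000, 1.0000)
After 1 hour: (0.3500, 0.2500, 0.1000, 0.3000)
After 2 hours: (0.2725, 0.2875, 0.2175, 0.2225)
After 3 hours: (0.2804, 0.2699, 0.2310, 0.2188)
P(in Degraded after 3 hours) = 0.2699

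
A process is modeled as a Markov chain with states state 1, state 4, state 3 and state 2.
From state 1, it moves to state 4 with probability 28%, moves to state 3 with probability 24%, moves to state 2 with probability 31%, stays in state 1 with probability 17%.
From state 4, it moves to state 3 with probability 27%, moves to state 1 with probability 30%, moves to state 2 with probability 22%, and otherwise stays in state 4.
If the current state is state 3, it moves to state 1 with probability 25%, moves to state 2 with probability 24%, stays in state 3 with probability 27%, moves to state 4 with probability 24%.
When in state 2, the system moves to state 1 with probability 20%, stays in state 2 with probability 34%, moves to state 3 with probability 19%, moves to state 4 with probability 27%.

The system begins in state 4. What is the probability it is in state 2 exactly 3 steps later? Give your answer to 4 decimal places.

0.2786

Propagate the distribution vector 3 steps from state 4.
After 0 steps: (0.0000, 1.0000, 0.0000, 0.0000)
After 1 step: (0.3000, 0.2100, 0.2700, 0.2200)
After 2 steps: (0.2255, 0.2523, 0.2434, 0.2788)
After 3 steps: (0.2306, 0.2498, 0.2409, 0.2786)
P(in state 2 after 3 steps) = 0.2786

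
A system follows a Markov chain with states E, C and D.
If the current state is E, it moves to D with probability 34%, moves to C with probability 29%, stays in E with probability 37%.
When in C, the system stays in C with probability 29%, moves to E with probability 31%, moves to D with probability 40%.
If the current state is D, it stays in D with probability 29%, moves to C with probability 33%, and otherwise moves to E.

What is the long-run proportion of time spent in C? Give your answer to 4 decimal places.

0.3036

Let the stationary distribution be π with π = πP and π_1 + π_2 + π_3 = 1.
π_1 = 0.37·π_1 + 0.31·π_2 + 0.38·π_3
π_2 = 0.29·π_1 + 0.29·π_2 + 0.33·π_3
Solving with the normalization constraint gives π = (0.3552, 0.3036, 0.3412).
So the stationary probability of C is 0.3036.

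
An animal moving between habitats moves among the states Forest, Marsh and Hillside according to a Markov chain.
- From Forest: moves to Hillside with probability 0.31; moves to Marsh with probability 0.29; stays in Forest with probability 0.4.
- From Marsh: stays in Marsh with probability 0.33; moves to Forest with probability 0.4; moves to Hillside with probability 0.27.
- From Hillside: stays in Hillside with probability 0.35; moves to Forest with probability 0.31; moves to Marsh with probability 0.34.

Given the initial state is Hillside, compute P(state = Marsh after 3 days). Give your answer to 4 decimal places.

Propagate the distribution vector 3 days from Hillside.
After 0 days: (0.0000, 0.0000, 1.0000)
After 1 day: (0.3100, 0.3400, 0.3500)
After 2 days: (0.3685, 0.3211, 0.3104)
After 3 days: (0.3721, 0.3184, 0.3096)
P(in Marsh after 3 days) = 0.3184

0.3184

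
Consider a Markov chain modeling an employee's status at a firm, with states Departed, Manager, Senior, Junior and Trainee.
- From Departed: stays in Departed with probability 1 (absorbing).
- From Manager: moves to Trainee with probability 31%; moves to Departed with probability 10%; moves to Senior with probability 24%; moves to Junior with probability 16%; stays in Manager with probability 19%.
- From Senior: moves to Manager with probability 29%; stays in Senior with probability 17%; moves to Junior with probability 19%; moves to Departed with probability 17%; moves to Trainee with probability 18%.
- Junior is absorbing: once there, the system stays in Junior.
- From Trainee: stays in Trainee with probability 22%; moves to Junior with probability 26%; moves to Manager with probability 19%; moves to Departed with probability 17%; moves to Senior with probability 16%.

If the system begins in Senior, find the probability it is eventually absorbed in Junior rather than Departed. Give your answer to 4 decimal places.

0.5643

Let h(s) be the probability of absorption at Junior starting from transient state s. Then h(Junior) = 1 and h(Departed) = 0. By first-step analysis:
h(Manager) = 0.1·0 + 0.19·h(Manager) + 0.24·h(Senior) + 0.16·1 + 0.31·h(Trainee)
h(Senior) = 0.17·0 + 0.29·h(Manager) + 0.17·h(Senior) + 0.19·1 + 0.18·h(Trainee)
h(Trainee) = 0.17·0 + 0.19·h(Manager) + 0.16·h(Senior) + 0.26·1 + 0.22·h(Trainee)
Solving: h(Manager) = 0.5918, h(Senior) = 0.5643, h(Trainee) = 0.5932.
Starting from Senior, the probability is 0.5643.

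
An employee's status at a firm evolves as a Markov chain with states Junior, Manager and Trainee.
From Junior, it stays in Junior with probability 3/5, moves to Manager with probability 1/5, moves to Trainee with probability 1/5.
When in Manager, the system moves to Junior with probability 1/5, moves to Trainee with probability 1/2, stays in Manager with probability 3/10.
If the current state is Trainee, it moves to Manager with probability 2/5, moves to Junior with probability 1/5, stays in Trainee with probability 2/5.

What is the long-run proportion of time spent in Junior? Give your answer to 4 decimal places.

0.3333

Let the stationary distribution be π with π = πP and π_1 + π_2 + π_3 = 1.
π_1 = 0.6·π_1 + 0.2·π_2 + 0.2·π_3
π_2 = 0.2·π_1 + 0.3·π_2 + 0.4·π_3
Solving with the normalization constraint gives π = (0.3333, 0.3030, 0.3636).
So the stationary probability of Junior is 0.3333.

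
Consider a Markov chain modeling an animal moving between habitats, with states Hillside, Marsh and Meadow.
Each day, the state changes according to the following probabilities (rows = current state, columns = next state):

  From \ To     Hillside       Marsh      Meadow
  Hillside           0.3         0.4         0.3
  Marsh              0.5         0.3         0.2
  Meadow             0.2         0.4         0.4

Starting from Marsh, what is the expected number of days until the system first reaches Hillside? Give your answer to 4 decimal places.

2.3529

Let t(s) be the expected number of days to first reach Hillside from state s, with t(Hillside) = 0. Conditioning on the first day:
t(Marsh) = 1 + 0.3·t(Marsh) + 0.2·t(Meadow)
t(Meadow) = 1 + 0.4·t(Marsh) + 0.4·t(Meadow)
Solving: t(Marsh) = 2.3529, t(Meadow) = 3.2353.
Expected days from Marsh to Hillside: 2.3529.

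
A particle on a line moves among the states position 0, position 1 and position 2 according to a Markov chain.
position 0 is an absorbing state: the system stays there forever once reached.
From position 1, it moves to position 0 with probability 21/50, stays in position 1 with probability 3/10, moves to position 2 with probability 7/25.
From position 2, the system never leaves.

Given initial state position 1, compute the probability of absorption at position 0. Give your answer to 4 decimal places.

Let h(s) be the probability of absorption at position 0 starting from transient state s. Then h(position 0) = 1 and h(position 2) = 0. By first-step analysis:
h(position 1) = 0.42·1 + 0.3·h(position 1) + 0.28·0
Solving: h(position 1) = 0.6000.
Starting from position 1, the probability is 0.6000.

0.6000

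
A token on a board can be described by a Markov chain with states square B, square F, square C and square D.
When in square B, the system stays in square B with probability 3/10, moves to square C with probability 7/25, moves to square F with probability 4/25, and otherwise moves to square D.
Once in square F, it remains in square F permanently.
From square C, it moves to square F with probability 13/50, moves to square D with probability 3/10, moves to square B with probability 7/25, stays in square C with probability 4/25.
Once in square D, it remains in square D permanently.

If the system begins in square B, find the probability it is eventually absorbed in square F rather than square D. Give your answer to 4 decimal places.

0.4066

Let h(s) be the probability of absorption at square F starting from transient state s. Then h(square F) = 1 and h(square D) = 0. By first-step analysis:
h(square B) = 0.3·h(square B) + 0.16·1 + 0.28·h(square C) + 0.26·0
h(square C) = 0.28·h(square B) + 0.26·1 + 0.16·h(square C) + 0.3·0
Solving: h(square B) = 0.4066, h(square C) = 0.4451.
Starting from square B, the probability is 0.4066.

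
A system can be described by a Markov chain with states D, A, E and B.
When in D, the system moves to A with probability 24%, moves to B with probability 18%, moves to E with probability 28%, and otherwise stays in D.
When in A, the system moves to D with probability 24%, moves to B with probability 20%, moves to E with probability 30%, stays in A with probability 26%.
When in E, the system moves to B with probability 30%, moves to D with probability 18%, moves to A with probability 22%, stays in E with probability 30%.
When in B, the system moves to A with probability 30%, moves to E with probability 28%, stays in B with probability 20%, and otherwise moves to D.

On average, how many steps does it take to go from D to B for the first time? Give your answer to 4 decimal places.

Let t(s) be the expected number of steps to first reach B from state s, with t(B) = 0. Conditioning on the first step:
t(D) = 1 + 0.3·t(D) + 0.24·t(A) + 0.28·t(E)
t(A) = 1 + 0.24·t(D) + 0.26·t(A) + 0.3·t(E)
t(E) = 1 + 0.18·t(D) + 0.22·t(A) + 0.3·t(E)
Solving: t(D) = 4.5527, t(A) = 4.4484, t(E) = 3.9973.
Expected steps from D to B: 4.5527.

4.5527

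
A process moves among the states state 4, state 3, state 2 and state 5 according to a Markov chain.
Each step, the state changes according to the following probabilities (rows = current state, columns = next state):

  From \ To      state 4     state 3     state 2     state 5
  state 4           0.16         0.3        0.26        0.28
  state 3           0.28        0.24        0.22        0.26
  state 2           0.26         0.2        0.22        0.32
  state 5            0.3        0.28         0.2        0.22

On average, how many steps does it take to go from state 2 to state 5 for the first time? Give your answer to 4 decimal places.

Let t(s) be the expected number of steps to first reach state 5 from state s, with t(state 5) = 0. Conditioning on the first step:
t(state 4) = 1 + 0.16·t(state 4) + 0.3·t(state 3) + 0.26·t(state 2)
t(state 3) = 1 + 0.28·t(state 4) + 0.24·t(state 3) + 0.22·t(state 2)
t(state 2) = 1 + 0.26·t(state 4) + 0.2·t(state 3) + 0.22·t(state 2)
Solving: t(state 4) = 3.5163, t(state 3) = 3.5880, t(state 2) = 3.3741.
Expected steps from state 2 to state 5: 3.3741.

3.3741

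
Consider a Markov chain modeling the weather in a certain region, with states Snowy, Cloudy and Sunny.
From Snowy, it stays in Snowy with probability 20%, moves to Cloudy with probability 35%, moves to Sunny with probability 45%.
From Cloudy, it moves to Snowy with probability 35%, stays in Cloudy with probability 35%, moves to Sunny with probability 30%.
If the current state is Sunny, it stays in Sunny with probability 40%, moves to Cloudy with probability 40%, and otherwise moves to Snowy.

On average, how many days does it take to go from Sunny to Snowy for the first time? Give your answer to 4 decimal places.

Let t(s) be the expected number of days to first reach Snowy from state s, with t(Snowy) = 0. Conditioning on the first day:
t(Cloudy) = 1 + 0.35·t(Cloudy) + 0.3·t(Sunny)
t(Sunny) = 1 + 0.4·t(Cloudy) + 0.4·t(Sunny)
Solving: t(Cloudy) = 3.3333, t(Sunny) = 3.8889.
Expected days from Sunny to Snowy: 3.8889.

3.8889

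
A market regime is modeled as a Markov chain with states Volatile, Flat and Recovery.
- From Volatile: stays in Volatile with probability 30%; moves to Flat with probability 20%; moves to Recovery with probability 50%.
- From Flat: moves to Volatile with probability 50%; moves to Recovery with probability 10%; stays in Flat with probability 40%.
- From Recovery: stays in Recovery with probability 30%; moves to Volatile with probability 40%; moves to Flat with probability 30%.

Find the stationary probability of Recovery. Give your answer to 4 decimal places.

Let the stationary distribution be π with π = πP and π_1 + π_2 + π_3 = 1.
π_1 = 0.3·π_1 + 0.5·π_2 + 0.4·π_3
π_2 = 0.2·π_1 + 0.4·π_2 + 0.3·π_3
Solving with the normalization constraint gives π = (0.3900, 0.2900, 0.3200).
So the stationary probability of Recovery is 0.3200.

0.3200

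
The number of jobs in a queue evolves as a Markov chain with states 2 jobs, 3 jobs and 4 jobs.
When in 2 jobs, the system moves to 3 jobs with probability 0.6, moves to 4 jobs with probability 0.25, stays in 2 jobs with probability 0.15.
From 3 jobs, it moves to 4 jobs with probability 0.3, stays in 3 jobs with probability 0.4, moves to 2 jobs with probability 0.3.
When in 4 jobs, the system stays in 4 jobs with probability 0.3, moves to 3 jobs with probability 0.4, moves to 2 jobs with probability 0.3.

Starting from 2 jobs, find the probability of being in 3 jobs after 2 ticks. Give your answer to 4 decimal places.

Sum over the intermediate state after 1 tick:
P = P(2 jobs→2 jobs)·P(2 jobs→3 jobs) + P(2 jobs→3 jobs)·P(3 jobs→3 jobs) + P(2 jobs→4 jobs)·P(4 jobs→3 jobs)
  = 0.15×0.6 + 0.6×0.4 + 0.25×0.4
  = 0.0900 + 0.2400 + 0.1000 = 0.4300

0.4300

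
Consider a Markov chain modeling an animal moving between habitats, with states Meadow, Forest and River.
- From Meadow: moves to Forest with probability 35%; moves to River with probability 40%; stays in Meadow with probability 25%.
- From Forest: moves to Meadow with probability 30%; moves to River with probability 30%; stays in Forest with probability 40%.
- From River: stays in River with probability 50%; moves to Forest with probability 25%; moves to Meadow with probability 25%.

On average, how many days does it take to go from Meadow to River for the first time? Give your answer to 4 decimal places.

Let t(s) be the expected number of days to first reach River from state s, with t(River) = 0. Conditioning on the first day:
t(Meadow) = 1 + 0.25·t(Meadow) + 0.35·t(Forest)
t(Forest) = 1 + 0.3·t(Meadow) + 0.4·t(Forest)
Solving: t(Meadow) = 2.7536, t(Forest) = 3.0435.
Expected days from Meadow to River: 2.7536.

2.7536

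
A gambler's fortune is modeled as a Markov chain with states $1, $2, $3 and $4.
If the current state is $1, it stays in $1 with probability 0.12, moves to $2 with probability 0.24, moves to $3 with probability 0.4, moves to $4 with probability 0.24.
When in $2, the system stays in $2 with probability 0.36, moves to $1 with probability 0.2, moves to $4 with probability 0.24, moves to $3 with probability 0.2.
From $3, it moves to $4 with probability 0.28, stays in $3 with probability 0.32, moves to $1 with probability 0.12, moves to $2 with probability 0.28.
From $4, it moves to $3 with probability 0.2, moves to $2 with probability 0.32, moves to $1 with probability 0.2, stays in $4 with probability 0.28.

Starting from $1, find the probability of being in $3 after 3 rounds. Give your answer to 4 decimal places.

0.2643

Propagate the distribution vector 3 rounds from $1.
After 0 rounds: (1.0000, 0.0000, 0.0000, 0.0000)
After 1 round: (0.1200, 0.2400, 0.4000, 0.2400)
After 2 rounds: (0.1584, 0.3040, 0.2720, 0.2656)
After 3 rounds: (0.1656, 0.3086, 0.2643, 0.2615)
P(in $3 after 3 rounds) = 0.2643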